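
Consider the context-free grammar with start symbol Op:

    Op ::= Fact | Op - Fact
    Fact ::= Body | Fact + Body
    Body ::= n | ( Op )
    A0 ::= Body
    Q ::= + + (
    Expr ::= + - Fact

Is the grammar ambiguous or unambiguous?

Unambiguous

Only Op, Fact, Body are reachable from Op; ignoring the rest: The grammar is stratified — Op handles '-' (left-recursive), Fact handles '+', Body atoms. Each operator has a fixed associativity and precedence level, so every string has one parse.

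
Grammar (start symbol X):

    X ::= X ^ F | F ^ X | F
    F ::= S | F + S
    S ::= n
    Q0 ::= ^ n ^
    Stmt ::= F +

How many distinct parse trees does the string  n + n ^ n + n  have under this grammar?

2

Parse trees for n + n ^ n + n:
  [X [X [F [F [S n]] + [S n]]] ^ [F [F [S n]] + [S n]]]
  [X [F [F [S n]] + [S n]] ^ [X [F [F [S n]] + [S n]]]]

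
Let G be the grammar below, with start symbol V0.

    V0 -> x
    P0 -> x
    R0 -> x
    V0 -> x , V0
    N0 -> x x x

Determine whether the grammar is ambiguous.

Unambiguous

(R0, N0, P0 are unreachable from V0, so their rules don't affect L(V0).) Right-recursive list with a separator: after each atom, whether the separator follows determines the rule. One parse per string.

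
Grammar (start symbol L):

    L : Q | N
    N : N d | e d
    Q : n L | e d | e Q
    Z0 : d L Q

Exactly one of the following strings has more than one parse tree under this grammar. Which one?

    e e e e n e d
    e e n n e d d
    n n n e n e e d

e e e e n e d

e e e e n e d: 2 trees
e e n n e d d: 1 tree
n n n e n e e d: 1 tree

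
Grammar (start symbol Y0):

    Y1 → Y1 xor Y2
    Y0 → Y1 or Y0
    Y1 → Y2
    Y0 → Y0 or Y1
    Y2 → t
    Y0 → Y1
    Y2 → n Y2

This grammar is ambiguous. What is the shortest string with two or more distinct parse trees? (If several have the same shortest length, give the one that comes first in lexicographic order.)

t or t

length 1: no string has ≥2 trees
length 2: no string has ≥2 trees
length 3: t or t has 2 parse trees

Two derivations of t or t:
  Y0 ⇒ Y1 or Y0 ⇒ Y2 or Y0 ⇒ t or Y0 ⇒ t or Y1 ⇒ t or Y2 ⇒ t or t
  Y0 ⇒ Y0 or Y1 ⇒ Y1 or Y1 ⇒ Y2 or Y1 ⇒ t or Y1 ⇒ t or Y2 ⇒ t or t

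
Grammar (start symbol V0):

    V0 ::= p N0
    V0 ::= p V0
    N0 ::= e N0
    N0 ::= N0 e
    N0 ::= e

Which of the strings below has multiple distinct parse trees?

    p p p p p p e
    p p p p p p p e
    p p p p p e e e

p p p p p p e: 1 tree
p p p p p p p e: 1 tree
p p p p p e e e: 4 trees

p p p p p e e e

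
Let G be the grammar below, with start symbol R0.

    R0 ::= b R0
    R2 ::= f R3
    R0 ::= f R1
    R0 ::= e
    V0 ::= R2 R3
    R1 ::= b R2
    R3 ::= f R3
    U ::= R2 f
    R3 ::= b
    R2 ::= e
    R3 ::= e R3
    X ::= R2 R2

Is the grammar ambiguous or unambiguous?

Only R0, R1, R2, R3 are reachable from R0; ignoring the rest: Each reachable nonterminal has at most one production per leading terminal, and all productions are right-linear; the derivation is determined token-by-token.

Unambiguous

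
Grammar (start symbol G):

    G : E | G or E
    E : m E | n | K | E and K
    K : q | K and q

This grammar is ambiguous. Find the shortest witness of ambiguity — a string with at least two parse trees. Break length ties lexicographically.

q and q

length 1: no string has ≥2 trees
length 2: no string has ≥2 trees
length 3: q and q has 2 parse trees

Two derivations of q and q:
  G ⇒ E ⇒ K ⇒ K and q ⇒ q and q
  G ⇒ E ⇒ E and K ⇒ K and K ⇒ q and K ⇒ q and q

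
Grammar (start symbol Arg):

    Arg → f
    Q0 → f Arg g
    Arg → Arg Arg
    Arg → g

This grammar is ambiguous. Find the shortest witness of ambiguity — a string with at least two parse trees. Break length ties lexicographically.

f f f

length 1: no string has ≥2 trees
length 2: no string has ≥2 trees
length 3: f f f has 2 parse trees

Two derivations of f f f:
  Arg ⇒ Arg Arg ⇒ f Arg ⇒ f Arg Arg ⇒ f f Arg ⇒ f f f
  Arg ⇒ Arg Arg ⇒ Arg Arg Arg ⇒ f Arg Arg ⇒ f f Arg ⇒ f f f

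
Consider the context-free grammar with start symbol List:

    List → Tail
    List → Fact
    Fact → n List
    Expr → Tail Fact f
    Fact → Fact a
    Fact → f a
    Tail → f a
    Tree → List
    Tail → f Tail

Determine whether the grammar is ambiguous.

Witness: f a

Derivation 1: List ⇒ Tail ⇒ f a
Derivation 2: List ⇒ Fact ⇒ f a

Two distinct leftmost derivations for the same string.

Ambiguous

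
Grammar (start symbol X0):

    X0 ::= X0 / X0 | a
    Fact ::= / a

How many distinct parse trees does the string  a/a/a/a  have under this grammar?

Parse trees for a/a/a/a:
  [X0 [X0 a] / [X0 [X0 a] / [X0 [X0 a] / [X0 a]]]]
  [X0 [X0 a] / [X0 [X0 [X0 a] / [X0 a]] / [X0 a]]]
  [X0 [X0 [X0 a] / [X0 a]] / [X0 [X0 a] / [X0 a]]]
  [X0 [X0 [X0 a] / [X0 [X0 a] / [X0 a]]] / [X0 a]]
  [X0 [X0 [X0 [X0 a] / [X0 a]] / [X0 a]] / [X0 a]]

5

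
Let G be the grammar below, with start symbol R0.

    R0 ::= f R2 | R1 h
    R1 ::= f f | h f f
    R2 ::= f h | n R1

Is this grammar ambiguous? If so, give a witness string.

Ambiguous

Witness: f f h

Derivation 1: R0 ⇒ f R2 ⇒ f f h
Derivation 2: R0 ⇒ R1 h ⇒ f f h

Two distinct leftmost derivations for the same string.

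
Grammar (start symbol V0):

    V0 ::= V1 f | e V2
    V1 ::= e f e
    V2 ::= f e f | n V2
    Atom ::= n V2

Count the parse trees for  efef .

Parse trees for efef:
  [V0 [V1 e f e] f]
  [V0 e [V2 f e f]]

2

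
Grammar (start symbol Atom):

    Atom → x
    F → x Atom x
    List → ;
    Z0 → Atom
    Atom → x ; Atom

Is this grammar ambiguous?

Unambiguous

(Z0, F, List are unreachable from Atom, so their rules don't affect L(Atom).) Right-recursive list with a separator: after each atom, whether the separator follows determines the rule. One parse per string.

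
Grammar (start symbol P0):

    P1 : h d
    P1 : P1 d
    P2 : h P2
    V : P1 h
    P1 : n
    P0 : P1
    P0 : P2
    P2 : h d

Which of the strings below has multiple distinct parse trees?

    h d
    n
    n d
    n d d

h d

h d: 2 trees
n: 1 tree
n d: 1 tree
n d d: 1 tree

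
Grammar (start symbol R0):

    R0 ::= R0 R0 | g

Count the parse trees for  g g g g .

5

Parse trees for g g g g:
  [R0 [R0 g] [R0 [R0 g] [R0 [R0 g] [R0 g]]]]
  [R0 [R0 g] [R0 [R0 [R0 g] [R0 g]] [R0 g]]]
  [R0 [R0 [R0 g] [R0 g]] [R0 [R0 g] [R0 g]]]
  [R0 [R0 [R0 g] [R0 [R0 g] [R0 g]]] [R0 g]]
  [R0 [R0 [R0 [R0 g] [R0 g]] [R0 g]] [R0 g]]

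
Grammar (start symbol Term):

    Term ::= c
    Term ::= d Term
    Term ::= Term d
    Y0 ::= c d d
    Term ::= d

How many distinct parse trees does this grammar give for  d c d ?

2

Parse trees for d c d:
  [Term d [Term [Term c] d]]
  [Term [Term d [Term c]] d]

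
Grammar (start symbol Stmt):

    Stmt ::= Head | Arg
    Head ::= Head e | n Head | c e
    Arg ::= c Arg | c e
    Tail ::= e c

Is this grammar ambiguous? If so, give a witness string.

Witness: c e

Derivation 1: Stmt ⇒ Head ⇒ c e
Derivation 2: Stmt ⇒ Arg ⇒ c e

Two distinct leftmost derivations for the same string.

Ambiguous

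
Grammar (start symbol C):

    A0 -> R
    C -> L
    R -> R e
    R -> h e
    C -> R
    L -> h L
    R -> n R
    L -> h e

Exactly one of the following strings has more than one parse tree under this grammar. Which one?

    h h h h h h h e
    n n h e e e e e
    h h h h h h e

h h h h h h h e: 1 tree
n n h e e e e e: 15 trees
h h h h h h e: 1 tree

n n h e e e e e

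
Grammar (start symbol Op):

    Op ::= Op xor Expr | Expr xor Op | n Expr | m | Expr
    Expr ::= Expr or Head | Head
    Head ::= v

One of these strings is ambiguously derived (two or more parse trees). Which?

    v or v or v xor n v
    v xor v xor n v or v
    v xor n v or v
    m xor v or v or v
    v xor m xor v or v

v or v or v xor n v: 1 tree
v xor v xor n v or v: 1 tree
v xor n v or v: 1 tree
m xor v or v or v: 1 tree
v xor m xor v or v: 2 trees

v xor m xor v or v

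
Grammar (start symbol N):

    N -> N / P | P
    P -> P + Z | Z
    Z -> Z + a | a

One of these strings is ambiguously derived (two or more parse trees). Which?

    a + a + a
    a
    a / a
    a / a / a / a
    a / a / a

a + a + a

a + a + a: 4 trees
a: 1 tree
a / a: 1 tree
a / a / a / a: 1 tree
a / a / a: 1 tree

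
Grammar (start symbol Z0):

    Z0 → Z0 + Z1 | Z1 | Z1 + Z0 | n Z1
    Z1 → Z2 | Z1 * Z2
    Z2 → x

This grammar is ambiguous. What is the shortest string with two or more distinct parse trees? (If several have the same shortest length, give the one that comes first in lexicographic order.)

x + x

length 1: no string has ≥2 trees
length 2: no string has ≥2 trees
length 3: x + x has 2 parse trees

Two derivations of x + x:
  Z0 ⇒ Z0 + Z1 ⇒ Z1 + Z1 ⇒ Z2 + Z1 ⇒ x + Z1 ⇒ x + Z2 ⇒ x + x
  Z0 ⇒ Z1 + Z0 ⇒ Z2 + Z0 ⇒ x + Z0 ⇒ x + Z1 ⇒ x + Z2 ⇒ x + x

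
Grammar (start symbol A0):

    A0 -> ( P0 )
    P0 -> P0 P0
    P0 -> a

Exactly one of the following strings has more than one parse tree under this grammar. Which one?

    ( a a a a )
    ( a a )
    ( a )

( a a a a ): 5 trees
( a a ): 1 tree
( a ): 1 tree

( a a a a )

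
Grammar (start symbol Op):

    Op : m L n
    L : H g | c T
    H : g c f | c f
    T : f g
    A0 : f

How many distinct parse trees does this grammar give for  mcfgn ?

2

Parse trees for mcfgn:
  [Op m [L [H c f] g] n]
  [Op m [L c [T f g]] n]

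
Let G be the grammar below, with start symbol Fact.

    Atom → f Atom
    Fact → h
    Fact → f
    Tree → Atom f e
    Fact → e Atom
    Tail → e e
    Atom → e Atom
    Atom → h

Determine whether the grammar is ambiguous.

Unambiguous

Only Fact, Atom are reachable from Fact; ignoring the rest: Restricted to the reachable nonterminals, every rule has the form A → t or A → t B, and no two rules for the same A share a first terminal. The grammar encodes a DFA — one run per string.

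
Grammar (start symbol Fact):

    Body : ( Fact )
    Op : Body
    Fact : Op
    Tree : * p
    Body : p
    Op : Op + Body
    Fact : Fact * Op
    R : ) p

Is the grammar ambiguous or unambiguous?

Only Fact, Op, Body are reachable from Fact; ignoring the rest: This is a standard precedence ladder (Fact over Op over Body), with each level left-recursive on its own operator ('*' at Fact, '+' at Op). That structure is LR(1), hence unambiguous.

Unambiguous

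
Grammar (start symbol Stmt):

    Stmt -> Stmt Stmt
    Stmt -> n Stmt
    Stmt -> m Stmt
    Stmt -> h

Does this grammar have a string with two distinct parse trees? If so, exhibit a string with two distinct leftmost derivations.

Witness: h h h

Derivation 1: Stmt ⇒ Stmt Stmt ⇒ Stmt Stmt Stmt ⇒ h Stmt Stmt ⇒ h h Stmt ⇒ h h h
Derivation 2: Stmt ⇒ Stmt Stmt ⇒ h Stmt ⇒ h Stmt Stmt ⇒ h h Stmt ⇒ h h h

Two distinct leftmost derivations for the same string.

Ambiguous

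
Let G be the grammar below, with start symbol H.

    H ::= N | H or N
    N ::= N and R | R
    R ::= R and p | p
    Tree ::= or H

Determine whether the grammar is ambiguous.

Ambiguous

Witness: p and p

Derivation 1: H ⇒ N ⇒ N and R ⇒ R and R ⇒ p and R ⇒ p and p
Derivation 2: H ⇒ N ⇒ R ⇒ R and p ⇒ p and p

Two distinct leftmost derivations for the same string.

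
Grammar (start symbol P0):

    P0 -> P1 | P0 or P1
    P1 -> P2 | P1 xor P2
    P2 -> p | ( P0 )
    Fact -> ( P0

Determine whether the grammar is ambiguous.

(Fact is unreachable from P0, so its rules don't affect L(P0).) This is a standard precedence ladder (P0 over P1 over P2), with each level left-recursive on its own operator ('or' at P0, 'xor' at P1). That structure is LR(1), hence unambiguous.

Unambiguous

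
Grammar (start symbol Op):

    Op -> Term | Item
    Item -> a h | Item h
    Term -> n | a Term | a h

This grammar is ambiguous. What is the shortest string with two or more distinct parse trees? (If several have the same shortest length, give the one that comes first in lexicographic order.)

length 1: no string has ≥2 trees
length 2: a h has 2 parse trees

Two derivations of a h:
  Op ⇒ Term ⇒ a h
  Op ⇒ Item ⇒ a h

a h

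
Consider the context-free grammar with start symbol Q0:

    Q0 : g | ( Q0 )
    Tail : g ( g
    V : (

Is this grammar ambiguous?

(Tail, V are unreachable from Q0, so their rules don't affect L(Q0).) Each string is a nest of matched brackets around a single atom. An opening bracket forces the recursive rule; an atom forces the base rule.

Unambiguous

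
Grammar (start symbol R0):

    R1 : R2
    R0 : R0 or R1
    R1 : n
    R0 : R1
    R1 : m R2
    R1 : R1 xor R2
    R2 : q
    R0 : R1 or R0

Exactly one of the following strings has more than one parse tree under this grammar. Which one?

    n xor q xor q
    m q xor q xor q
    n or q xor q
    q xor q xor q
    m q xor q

n xor q xor q: 1 tree
m q xor q xor q: 1 tree
n or q xor q: 2 trees
q xor q xor q: 1 tree
m q xor q: 1 tree

n or q xor q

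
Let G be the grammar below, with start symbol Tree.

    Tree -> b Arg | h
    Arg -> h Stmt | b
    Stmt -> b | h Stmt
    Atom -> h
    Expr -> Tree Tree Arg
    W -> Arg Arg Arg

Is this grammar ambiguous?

(Atom, Expr, W are unreachable from Tree, so their rules don't affect L(Tree).) Restricted to the reachable nonterminals, every rule has the form A → t or A → t B, and no two rules for the same A share a first terminal. The grammar encodes a DFA — one run per string.

Unambiguous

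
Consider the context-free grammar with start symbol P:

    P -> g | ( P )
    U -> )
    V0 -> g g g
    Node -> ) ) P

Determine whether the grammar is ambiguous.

Unambiguous

(U, V0, Node are unreachable from P, so their rules don't affect L(P).) L(P) is { openⁿ atom closeⁿ : n ≥ 0 }. The bracket depth fixes n, and the derivation is forced at every step.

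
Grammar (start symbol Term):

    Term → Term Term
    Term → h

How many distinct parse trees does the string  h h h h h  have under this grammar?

Parse trees for h h h h h (showing first 6 of 14):
  [Term [Term h] [Term [Term h] [Term [Term h] [Term [Term h] [Term h]]]]]
  [Term [Term h] [Term [Term h] [Term [Term [Term h] [Term h]] [Term h]]]]
  [Term [Term h] [Term [Term [Term h] [Term h]] [Term [Term h] [Term h]]]]
  [Term [Term h] [Term [Term [Term h] [Term [Term h] [Term h]]] [Term h]]]
  [Term [Term h] [Term [Term [Term [Term h] [Term h]] [Term h]] [Term h]]]
  [Term [Term [Term h] [Term h]] [Term [Term h] [Term [Term h] [Term h]]]]

14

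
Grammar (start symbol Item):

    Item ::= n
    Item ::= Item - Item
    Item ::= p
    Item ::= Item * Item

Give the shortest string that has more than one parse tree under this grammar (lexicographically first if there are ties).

n * n * n

length 1: no string has ≥2 trees
length 3: no string has ≥2 trees
length 5: n * n * n has 2 parse trees

Two derivations of n * n * n:
  Item ⇒ Item * Item ⇒ n * Item ⇒ n * Item * Item ⇒ n * n * Item ⇒ n * n * n
  Item ⇒ Item * Item ⇒ Item * Item * Item ⇒ n * Item * Item ⇒ n * n * Item ⇒ n * n * n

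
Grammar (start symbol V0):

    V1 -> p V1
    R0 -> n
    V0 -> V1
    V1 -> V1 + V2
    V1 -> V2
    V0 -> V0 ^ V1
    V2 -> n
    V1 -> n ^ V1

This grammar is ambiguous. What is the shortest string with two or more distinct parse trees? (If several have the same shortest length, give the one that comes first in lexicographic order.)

n ^ n

length 1: no string has ≥2 trees
length 2: no string has ≥2 trees
length 3: n ^ n has 2 parse trees

Two derivations of n ^ n:
  V0 ⇒ V1 ⇒ n ^ V1 ⇒ n ^ V2 ⇒ n ^ n
  V0 ⇒ V0 ^ V1 ⇒ V1 ^ V1 ⇒ V2 ^ V1 ⇒ n ^ V1 ⇒ n ^ V2 ⇒ n ^ n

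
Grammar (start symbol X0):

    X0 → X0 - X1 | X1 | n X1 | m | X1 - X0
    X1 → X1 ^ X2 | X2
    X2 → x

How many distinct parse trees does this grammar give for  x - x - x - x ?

8

Parse trees for x - x - x - x:
  [X0 [X0 [X0 [X0 [X1 [X2 x]]] - [X1 [X2 x]]] - [X1 [X2 x]]] - [X1 [X2 x]]]
  [X0 [X0 [X0 [X1 [X2 x]] - [X0 [X1 [X2 x]]]] - [X1 [X2 x]]] - [X1 [X2 x]]]
  [X0 [X0 [X1 [X2 x]] - [X0 [X0 [X1 [X2 x]]] - [X1 [X2 x]]]] - [X1 [X2 x]]]
  [X0 [X0 [X1 [X2 x]] - [X0 [X1 [X2 x]] - [X0 [X1 [X2 x]]]]] - [X1 [X2 x]]]
  [X0 [X1 [X2 x]] - [X0 [X0 [X0 [X1 [X2 x]]] - [X1 [X2 x]]] - [X1 [X2 x]]]]
  [X0 [X1 [X2 x]] - [X0 [X0 [X1 [X2 x]] - [X0 [X1 [X2 x]]]] - [X1 [X2 x]]]]
  [X0 [X1 [X2 x]] - [X0 [X1 [X2 x]] - [X0 [X0 [X1 [X2 x]]] - [X1 [X2 x]]]]]
  [X0 [X1 [X2 x]] - [X0 [X1 [X2 x]] - [X0 [X1 [X2 x]] - [X0 [X1 [X2 x]]]]]]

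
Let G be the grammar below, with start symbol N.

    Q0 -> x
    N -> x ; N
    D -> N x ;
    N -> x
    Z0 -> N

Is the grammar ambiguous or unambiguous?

Unambiguous

Only N is reachable from N; ignoring the rest: The reachable grammar is A → atom sep A | atom. Each atom is followed by either the separator (recurse) or end-of-string (stop) — no choice point.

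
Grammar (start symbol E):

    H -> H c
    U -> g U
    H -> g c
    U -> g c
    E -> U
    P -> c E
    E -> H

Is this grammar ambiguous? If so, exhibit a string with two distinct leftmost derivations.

Ambiguous

Witness: g c

Derivation 1: E ⇒ U ⇒ g c
Derivation 2: E ⇒ H ⇒ g c

Two distinct leftmost derivations for the same string.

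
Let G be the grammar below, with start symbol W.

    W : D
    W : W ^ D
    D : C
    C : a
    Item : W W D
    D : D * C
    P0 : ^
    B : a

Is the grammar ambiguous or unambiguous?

(P0, B, Item are unreachable from W, so their rules don't affect L(W).) This is a standard precedence ladder (W over D over C), with each level left-recursive on its own operator ('^' at W, '*' at D). That structure is LR(1), hence unambiguous.

Unambiguous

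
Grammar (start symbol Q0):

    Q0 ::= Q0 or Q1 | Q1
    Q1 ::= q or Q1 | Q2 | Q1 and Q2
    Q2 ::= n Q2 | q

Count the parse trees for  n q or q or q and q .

3

Parse trees for n q or q or q and q:
  [Q0 [Q0 [Q1 [Q2 n [Q2 q]]]] or [Q1 q or [Q1 [Q1 [Q2 q]] and [Q2 q]]]]
  [Q0 [Q0 [Q1 [Q2 n [Q2 q]]]] or [Q1 [Q1 q or [Q1 [Q2 q]]] and [Q2 q]]]
  [Q0 [Q0 [Q0 [Q1 [Q2 n [Q2 q]]]] or [Q1 [Q2 q]]] or [Q1 [Q1 [Q2 q]] and [Q2 q]]]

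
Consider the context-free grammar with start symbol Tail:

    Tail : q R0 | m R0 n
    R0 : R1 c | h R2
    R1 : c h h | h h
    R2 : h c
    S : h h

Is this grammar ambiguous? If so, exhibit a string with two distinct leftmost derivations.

Witness: q h h c

Derivation 1: Tail ⇒ q R0 ⇒ q R1 c ⇒ q h h c
Derivation 2: Tail ⇒ q R0 ⇒ q h R2 ⇒ q h h c

Two distinct leftmost derivations for the same string.

Ambiguous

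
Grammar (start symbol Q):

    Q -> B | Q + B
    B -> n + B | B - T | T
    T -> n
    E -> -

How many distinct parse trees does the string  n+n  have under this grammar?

2

Parse trees for n+n:
  [Q [B n + [B [T n]]]]
  [Q [Q [B [T n]]] + [B [T n]]]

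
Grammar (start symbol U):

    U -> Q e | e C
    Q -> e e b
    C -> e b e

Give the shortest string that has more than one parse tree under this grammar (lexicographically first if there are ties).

length 4: e e b e has 2 parse trees

Two derivations of e e b e:
  U ⇒ Q e ⇒ e e b e
  U ⇒ e C ⇒ e e b e

e e b e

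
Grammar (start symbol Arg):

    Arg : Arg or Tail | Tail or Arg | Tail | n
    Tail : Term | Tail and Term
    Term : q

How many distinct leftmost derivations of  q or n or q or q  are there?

Parse trees for q or n or q or q:
  [Arg [Arg [Arg [Tail [Term q]] or [Arg n]] or [Tail [Term q]]] or [Tail [Term q]]]
  [Arg [Arg [Tail [Term q]] or [Arg [Arg n] or [Tail [Term q]]]] or [Tail [Term q]]]
  [Arg [Tail [Term q]] or [Arg [Arg [Arg n] or [Tail [Term q]]] or [Tail [Term q]]]]

3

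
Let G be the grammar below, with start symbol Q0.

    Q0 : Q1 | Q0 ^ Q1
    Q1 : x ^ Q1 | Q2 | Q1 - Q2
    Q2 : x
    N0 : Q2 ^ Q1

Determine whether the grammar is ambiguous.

Ambiguous

Witness: x ^ x

Derivation 1: Q0 ⇒ Q1 ⇒ x ^ Q1 ⇒ x ^ Q2 ⇒ x ^ x
Derivation 2: Q0 ⇒ Q0 ^ Q1 ⇒ Q1 ^ Q1 ⇒ Q2 ^ Q1 ⇒ x ^ Q1 ⇒ x ^ Q2 ⇒ x ^ x

Two distinct leftmost derivations for the same string.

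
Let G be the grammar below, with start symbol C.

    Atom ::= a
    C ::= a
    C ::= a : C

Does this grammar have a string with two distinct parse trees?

Unambiguous

(Atom is unreachable from C, so its rules don't affect L(C).) The reachable grammar is A → atom sep A | atom. Each atom is followed by either the separator (recurse) or end-of-string (stop) — no choice point.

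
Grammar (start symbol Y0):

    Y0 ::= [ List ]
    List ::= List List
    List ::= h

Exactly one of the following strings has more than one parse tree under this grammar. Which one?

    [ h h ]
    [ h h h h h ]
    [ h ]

[ h h h h h ]

[ h h ]: 1 tree
[ h h h h h ]: 14 trees
[ h ]: 1 tree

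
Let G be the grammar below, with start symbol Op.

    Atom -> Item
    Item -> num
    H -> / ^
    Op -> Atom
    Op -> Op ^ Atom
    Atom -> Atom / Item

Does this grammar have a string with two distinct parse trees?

Only Op, Atom, Item are reachable from Op; ignoring the rest: This is a standard precedence ladder (Op over Atom over Item), with each level left-recursive on its own operator ('^' at Op, '/' at Atom). That structure is LR(1), hence unambiguous.

Unambiguous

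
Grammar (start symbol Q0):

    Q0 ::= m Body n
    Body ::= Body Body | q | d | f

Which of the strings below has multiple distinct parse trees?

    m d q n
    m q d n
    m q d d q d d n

m q d d q d d n

m d q n: 1 tree
m q d n: 1 tree
m q d d q d d n: 42 trees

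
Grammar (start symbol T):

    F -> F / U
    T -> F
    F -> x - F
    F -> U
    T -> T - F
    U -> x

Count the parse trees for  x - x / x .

3

Parse trees for x - x / x:
  [T [F [F x - [F [U x]]] / [U x]]]
  [T [F x - [F [F [U x]] / [U x]]]]
  [T [T [F [U x]]] - [F [F [U x]] / [U x]]]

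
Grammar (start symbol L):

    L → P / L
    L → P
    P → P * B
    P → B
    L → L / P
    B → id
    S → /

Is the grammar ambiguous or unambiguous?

Witness: id / id

Derivation 1: L ⇒ P / L ⇒ B / L ⇒ id / L ⇒ id / P ⇒ id / B ⇒ id / id
Derivation 2: L ⇒ L / P ⇒ P / P ⇒ B / P ⇒ id / P ⇒ id / B ⇒ id / id

Two distinct leftmost derivations for the same string.

Ambiguous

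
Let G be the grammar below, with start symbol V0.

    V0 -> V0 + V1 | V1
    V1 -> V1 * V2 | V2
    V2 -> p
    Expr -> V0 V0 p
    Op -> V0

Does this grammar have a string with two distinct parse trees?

Only V0, V1, V2 are reachable from V0; ignoring the rest: The grammar is stratified — V0 handles '+' (left-recursive), V1 handles '*', V2 atoms. Each operator has a fixed associativity and precedence level, so every string has one parse.

Unambiguous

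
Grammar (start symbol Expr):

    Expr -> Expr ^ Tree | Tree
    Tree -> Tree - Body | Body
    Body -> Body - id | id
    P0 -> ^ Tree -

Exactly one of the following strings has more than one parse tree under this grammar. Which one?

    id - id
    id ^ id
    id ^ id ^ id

id - id

id - id: 2 trees
id ^ id: 1 tree
id ^ id ^ id: 1 tree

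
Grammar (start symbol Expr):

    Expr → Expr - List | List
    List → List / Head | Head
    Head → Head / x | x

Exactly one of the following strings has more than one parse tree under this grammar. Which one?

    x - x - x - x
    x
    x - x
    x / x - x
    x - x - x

x - x - x - x: 1 tree
x: 1 tree
x - x: 1 tree
x / x - x: 2 trees
x - x - x: 1 tree

x / x - x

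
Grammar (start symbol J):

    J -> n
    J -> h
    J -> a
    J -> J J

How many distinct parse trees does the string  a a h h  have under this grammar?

5

Parse trees for a a h h:
  [J [J a] [J [J a] [J [J h] [J h]]]]
  [J [J a] [J [J [J a] [J h]] [J h]]]
  [J [J [J a] [J a]] [J [J h] [J h]]]
  [J [J [J a] [J [J a] [J h]]] [J h]]
  [J [J [J [J a] [J a]] [J h]] [J h]]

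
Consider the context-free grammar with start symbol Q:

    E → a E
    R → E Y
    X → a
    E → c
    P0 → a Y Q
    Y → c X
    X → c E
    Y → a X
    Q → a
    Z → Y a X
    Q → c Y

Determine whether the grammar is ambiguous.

Unambiguous

(P0, R, Z are unreachable from Q, so their rules don't affect L(Q).) Each reachable nonterminal has at most one production per leading terminal, and all productions are right-linear; the derivation is determined token-by-token.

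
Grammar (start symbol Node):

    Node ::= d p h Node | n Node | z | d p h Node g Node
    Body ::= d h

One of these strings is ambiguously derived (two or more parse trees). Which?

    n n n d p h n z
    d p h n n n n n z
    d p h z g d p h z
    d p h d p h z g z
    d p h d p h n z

n n n d p h n z: 1 tree
d p h n n n n n z: 1 tree
d p h z g d p h z: 1 tree
d p h d p h z g z: 2 trees
d p h d p h n z: 1 tree

d p h d p h z g z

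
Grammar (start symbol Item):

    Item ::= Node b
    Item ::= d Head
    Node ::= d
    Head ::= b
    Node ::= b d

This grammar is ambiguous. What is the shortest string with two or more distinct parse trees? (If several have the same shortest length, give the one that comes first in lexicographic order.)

length 2: d b has 2 parse trees

Two derivations of d b:
  Item ⇒ Node b ⇒ d b
  Item ⇒ d Head ⇒ d b

d b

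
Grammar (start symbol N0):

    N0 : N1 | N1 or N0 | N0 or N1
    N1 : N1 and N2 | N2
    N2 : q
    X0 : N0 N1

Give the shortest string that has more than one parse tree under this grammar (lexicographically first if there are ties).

q or q

length 1: no string has ≥2 trees
length 3: q or q has 2 parse trees

Two derivations of q or q:
  N0 ⇒ N1 or N0 ⇒ N2 or N0 ⇒ q or N0 ⇒ q or N1 ⇒ q or N2 ⇒ q or q
  N0 ⇒ N0 or N1 ⇒ N1 or N1 ⇒ N2 or N1 ⇒ q or N1 ⇒ q or N2 ⇒ q or q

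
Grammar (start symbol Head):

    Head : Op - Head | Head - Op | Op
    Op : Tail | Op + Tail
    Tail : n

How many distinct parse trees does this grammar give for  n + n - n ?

2

Parse trees for n + n - n:
  [Head [Op [Op [Tail n]] + [Tail n]] - [Head [Op [Tail n]]]]
  [Head [Head [Op [Op [Tail n]] + [Tail n]]] - [Op [Tail n]]]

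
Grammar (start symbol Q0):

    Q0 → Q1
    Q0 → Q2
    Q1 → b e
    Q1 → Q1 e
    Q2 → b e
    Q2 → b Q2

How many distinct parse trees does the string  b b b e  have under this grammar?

1

Parse trees for b b b e:
  [Q0 [Q2 b [Q2 b [Q2 b e]]]]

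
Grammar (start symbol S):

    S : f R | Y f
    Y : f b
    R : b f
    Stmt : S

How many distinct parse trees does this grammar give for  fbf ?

Parse trees for fbf:
  [S f [R b f]]
  [S [Y f b] f]

2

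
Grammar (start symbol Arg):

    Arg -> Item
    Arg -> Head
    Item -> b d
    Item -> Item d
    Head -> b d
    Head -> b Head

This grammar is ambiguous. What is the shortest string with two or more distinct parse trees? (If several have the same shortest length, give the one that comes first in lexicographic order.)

b d

length 2: b d has 2 parse trees

Two derivations of b d:
  Arg ⇒ Item ⇒ b d
  Arg ⇒ Head ⇒ b d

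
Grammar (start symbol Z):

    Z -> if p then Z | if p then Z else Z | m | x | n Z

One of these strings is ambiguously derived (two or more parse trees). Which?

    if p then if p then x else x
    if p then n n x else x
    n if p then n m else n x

if p then if p then x else x

if p then if p then x else x: 2 trees
if p then n n x else x: 1 tree
n if p then n m else n x: 1 tree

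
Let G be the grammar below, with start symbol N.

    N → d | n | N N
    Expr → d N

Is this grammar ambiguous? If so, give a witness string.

Witness: d d d

Derivation 1: N ⇒ N N ⇒ d N ⇒ d N N ⇒ d d N ⇒ d d d
Derivation 2: N ⇒ N N ⇒ N N N ⇒ d N N ⇒ d d N ⇒ d d d

Two distinct leftmost derivations for the same string.

Ambiguous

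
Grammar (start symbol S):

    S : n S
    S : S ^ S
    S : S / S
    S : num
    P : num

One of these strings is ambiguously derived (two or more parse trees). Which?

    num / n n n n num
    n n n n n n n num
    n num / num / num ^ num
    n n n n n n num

num / n n n n num: 1 tree
n n n n n n n num: 1 tree
n num / num / num ^ num: 14 trees
n n n n n n num: 1 tree

n num / num / num ^ num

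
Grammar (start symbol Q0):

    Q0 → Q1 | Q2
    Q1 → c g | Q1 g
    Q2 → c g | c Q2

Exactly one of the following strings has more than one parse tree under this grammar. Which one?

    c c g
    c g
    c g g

c g

c c g: 1 tree
c g: 2 trees
c g g: 1 tree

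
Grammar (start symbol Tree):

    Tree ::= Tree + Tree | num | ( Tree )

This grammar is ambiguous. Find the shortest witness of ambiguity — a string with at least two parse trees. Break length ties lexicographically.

num + num + num

length 1: no string has ≥2 trees
length 3: no string has ≥2 trees
length 5: num + num + num has 2 parse trees

Two derivations of num + num + num:
  Tree ⇒ Tree + Tree ⇒ Tree + Tree + Tree ⇒ num + Tree + Tree ⇒ num + num + Tree ⇒ num + num + num
  Tree ⇒ Tree + Tree ⇒ num + Tree ⇒ num + Tree + Tree ⇒ num + num + Tree ⇒ num + num + num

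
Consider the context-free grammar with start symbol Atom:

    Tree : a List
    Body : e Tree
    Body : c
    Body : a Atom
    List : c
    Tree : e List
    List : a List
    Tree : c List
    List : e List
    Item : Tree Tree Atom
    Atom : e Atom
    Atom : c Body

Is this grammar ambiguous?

Unambiguous

Only Atom, Body, Tree, List are reachable from Atom; ignoring the rest: Each reachable nonterminal has at most one production per leading terminal, and all productions are right-linear; the derivation is determined token-by-token.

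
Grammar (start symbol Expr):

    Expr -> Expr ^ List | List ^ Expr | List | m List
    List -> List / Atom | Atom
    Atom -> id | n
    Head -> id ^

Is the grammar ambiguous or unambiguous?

Ambiguous

Witness: id ^ id

Derivation 1: Expr ⇒ Expr ^ List ⇒ List ^ List ⇒ Atom ^ List ⇒ id ^ List ⇒ id ^ Atom ⇒ id ^ id
Derivation 2: Expr ⇒ List ^ Expr ⇒ Atom ^ Expr ⇒ id ^ Expr ⇒ id ^ List ⇒ id ^ Atom ⇒ id ^ id

Two distinct leftmost derivations for the same string.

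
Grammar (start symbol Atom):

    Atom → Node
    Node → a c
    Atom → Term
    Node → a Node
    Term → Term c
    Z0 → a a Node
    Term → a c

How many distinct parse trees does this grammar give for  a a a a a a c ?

Parse trees for a a a a a a c:
  [Atom [Node a [Node a [Node a [Node a [Node a [Node a c]]]]]]]

1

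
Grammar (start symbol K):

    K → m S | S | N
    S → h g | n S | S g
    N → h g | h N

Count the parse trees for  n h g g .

2

Parse trees for n h g g:
  [K [S n [S [S h g] g]]]
  [K [S [S n [S h g]] g]]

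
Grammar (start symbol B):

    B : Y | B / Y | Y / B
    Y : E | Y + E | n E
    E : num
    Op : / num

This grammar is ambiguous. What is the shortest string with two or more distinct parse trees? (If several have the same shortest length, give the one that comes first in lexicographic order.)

length 1: no string has ≥2 trees
length 2: no string has ≥2 trees
length 3: num / num has 2 parse trees

Two derivations of num / num:
  B ⇒ B / Y ⇒ Y / Y ⇒ E / Y ⇒ num / Y ⇒ num / E ⇒ num / num
  B ⇒ Y / B ⇒ E / B ⇒ num / B ⇒ num / Y ⇒ num / E ⇒ num / num

num / num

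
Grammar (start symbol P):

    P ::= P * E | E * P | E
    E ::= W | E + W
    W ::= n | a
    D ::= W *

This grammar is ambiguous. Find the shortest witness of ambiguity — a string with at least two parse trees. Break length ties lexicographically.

length 1: no string has ≥2 trees
length 3: a * a has 2 parse trees

Two derivations of a * a:
  P ⇒ P * E ⇒ E * E ⇒ W * E ⇒ a * E ⇒ a * W ⇒ a * a
  P ⇒ E * P ⇒ W * P ⇒ a * P ⇒ a * E ⇒ a * W ⇒ a * a

a * a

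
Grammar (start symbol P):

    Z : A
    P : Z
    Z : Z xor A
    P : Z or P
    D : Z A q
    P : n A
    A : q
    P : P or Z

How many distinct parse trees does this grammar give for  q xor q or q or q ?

4

Parse trees for q xor q or q or q:
  [P [Z [Z [A q]] xor [A q]] or [P [Z [A q]] or [P [Z [A q]]]]]
  [P [Z [Z [A q]] xor [A q]] or [P [P [Z [A q]]] or [Z [A q]]]]
  [P [P [Z [Z [A q]] xor [A q]] or [P [Z [A q]]]] or [Z [A q]]]
  [P [P [P [Z [Z [A q]] xor [A q]]] or [Z [A q]]] or [Z [A q]]]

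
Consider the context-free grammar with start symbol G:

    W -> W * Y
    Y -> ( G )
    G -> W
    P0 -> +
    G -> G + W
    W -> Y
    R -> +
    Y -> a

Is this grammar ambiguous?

Only G, W, Y are reachable from G; ignoring the rest: This is a standard precedence ladder (G over W over Y), with each level left-recursive on its own operator ('+' at G, '*' at W). That structure is LR(1), hence unambiguous.

Unambiguous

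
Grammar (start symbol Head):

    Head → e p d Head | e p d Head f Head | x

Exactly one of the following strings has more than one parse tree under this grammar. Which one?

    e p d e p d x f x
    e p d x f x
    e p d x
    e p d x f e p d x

e p d e p d x f x: 2 trees
e p d x f x: 1 tree
e p d x: 1 tree
e p d x f e p d x: 1 tree

e p d e p d x f x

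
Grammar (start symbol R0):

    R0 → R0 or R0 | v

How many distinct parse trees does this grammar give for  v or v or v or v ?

5

Parse trees for v or v or v or v:
  [R0 [R0 v] or [R0 [R0 v] or [R0 [R0 v] or [R0 v]]]]
  [R0 [R0 v] or [R0 [R0 [R0 v] or [R0 v]] or [R0 v]]]
  [R0 [R0 [R0 v] or [R0 v]] or [R0 [R0 v] or [R0 v]]]
  [R0 [R0 [R0 v] or [R0 [R0 v] or [R0 v]]] or [R0 v]]
  [R0 [R0 [R0 [R0 v] or [R0 v]] or [R0 v]] or [R0 v]]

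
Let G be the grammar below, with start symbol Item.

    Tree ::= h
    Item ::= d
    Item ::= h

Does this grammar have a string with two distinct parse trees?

Only Item is reachable from Item; ignoring the rest: The reachable rules are right-linear with at most one rule per (nonterminal, next-terminal) pair. Each input token forces the next rule, so parsing is deterministic.

Unambiguous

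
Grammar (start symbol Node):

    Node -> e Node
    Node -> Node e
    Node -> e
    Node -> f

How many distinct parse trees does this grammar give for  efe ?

2

Parse trees for efe:
  [Node e [Node [Node f] e]]
  [Node [Node e [Node f]] e]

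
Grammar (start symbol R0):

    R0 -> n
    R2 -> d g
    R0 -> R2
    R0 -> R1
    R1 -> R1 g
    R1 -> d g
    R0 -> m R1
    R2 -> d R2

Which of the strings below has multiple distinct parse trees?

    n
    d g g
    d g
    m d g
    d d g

n: 1 tree
d g g: 1 tree
d g: 2 trees
m d g: 1 tree
d d g: 1 tree

d g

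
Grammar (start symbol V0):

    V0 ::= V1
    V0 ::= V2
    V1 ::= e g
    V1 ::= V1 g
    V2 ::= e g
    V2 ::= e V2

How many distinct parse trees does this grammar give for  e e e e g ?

1

Parse trees for e e e e g:
  [V0 [V2 e [V2 e [V2 e [V2 e g]]]]]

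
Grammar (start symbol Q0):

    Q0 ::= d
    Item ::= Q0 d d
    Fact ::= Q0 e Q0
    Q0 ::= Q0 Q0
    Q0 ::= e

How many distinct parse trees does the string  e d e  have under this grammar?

Parse trees for e d e:
  [Q0 [Q0 e] [Q0 [Q0 d] [Q0 e]]]
  [Q0 [Q0 [Q0 e] [Q0 d]] [Q0 e]]

2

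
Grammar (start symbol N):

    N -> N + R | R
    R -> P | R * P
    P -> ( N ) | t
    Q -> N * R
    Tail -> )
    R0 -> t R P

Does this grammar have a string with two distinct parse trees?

Unambiguous

Only N, R, P are reachable from N; ignoring the rest: This is a standard precedence ladder (N over R over P), with each level left-recursive on its own operator ('+' at N, '*' at R). That structure is LR(1), hence unambiguous.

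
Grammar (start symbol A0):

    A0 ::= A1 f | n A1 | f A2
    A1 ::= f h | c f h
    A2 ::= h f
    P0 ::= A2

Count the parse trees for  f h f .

Parse trees for f h f:
  [A0 [A1 f h] f]
  [A0 f [A2 h f]]

2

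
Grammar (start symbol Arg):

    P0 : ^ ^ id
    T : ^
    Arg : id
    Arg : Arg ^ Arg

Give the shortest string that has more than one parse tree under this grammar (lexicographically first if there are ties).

length 1: no string has ≥2 trees
length 3: no string has ≥2 trees
length 5: id ^ id ^ id has 2 parse trees

Two derivations of id ^ id ^ id:
  Arg ⇒ Arg ^ Arg ⇒ id ^ Arg ⇒ id ^ Arg ^ Arg ⇒ id ^ id ^ Arg ⇒ id ^ id ^ id
  Arg ⇒ Arg ^ Arg ⇒ Arg ^ Arg ^ Arg ⇒ id ^ Arg ^ Arg ⇒ id ^ id ^ Arg ⇒ id ^ id ^ id

id ^ id ^ id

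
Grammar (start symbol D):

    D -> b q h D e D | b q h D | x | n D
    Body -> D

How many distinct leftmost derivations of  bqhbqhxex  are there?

Parse trees for bqhbqhxex:
  [D b q h [D b q h [D x]] e [D x]]
  [D b q h [D b q h [D x] e [D x]]]

2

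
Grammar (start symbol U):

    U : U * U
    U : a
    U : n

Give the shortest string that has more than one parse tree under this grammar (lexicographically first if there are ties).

a * a * a

length 1: no string has ≥2 trees
length 3: no string has ≥2 trees
length 5: a * a * a has 2 parse trees

Two derivations of a * a * a:
  U ⇒ U * U ⇒ U * U * U ⇒ a * U * U ⇒ a * a * U ⇒ a * a * a
  U ⇒ U * U ⇒ a * U ⇒ a * U * U ⇒ a * a * U ⇒ a * a * a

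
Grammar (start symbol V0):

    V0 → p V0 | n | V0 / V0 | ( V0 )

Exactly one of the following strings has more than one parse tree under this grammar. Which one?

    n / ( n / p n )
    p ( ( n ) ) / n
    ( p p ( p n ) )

p ( ( n ) ) / n

n / ( n / p n ): 1 tree
p ( ( n ) ) / n: 2 trees
( p p ( p n ) ): 1 tree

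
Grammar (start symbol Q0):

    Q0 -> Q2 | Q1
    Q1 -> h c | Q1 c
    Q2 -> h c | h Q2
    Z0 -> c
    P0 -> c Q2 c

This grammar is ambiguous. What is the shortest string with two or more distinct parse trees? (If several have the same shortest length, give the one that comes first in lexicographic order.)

length 2: h c has 2 parse trees

Two derivations of h c:
  Q0 ⇒ Q2 ⇒ h c
  Q0 ⇒ Q1 ⇒ h c

h c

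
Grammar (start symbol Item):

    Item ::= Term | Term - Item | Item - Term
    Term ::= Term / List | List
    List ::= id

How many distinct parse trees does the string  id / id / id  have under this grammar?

Parse trees for id / id / id:
  [Item [Term [Term [Term [List id]] / [List id]] / [List id]]]

1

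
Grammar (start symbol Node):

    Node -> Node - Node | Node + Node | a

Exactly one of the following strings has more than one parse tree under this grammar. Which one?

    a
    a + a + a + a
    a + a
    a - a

a + a + a + a

a: 1 tree
a + a + a + a: 5 trees
a + a: 1 tree
a - a: 1 tree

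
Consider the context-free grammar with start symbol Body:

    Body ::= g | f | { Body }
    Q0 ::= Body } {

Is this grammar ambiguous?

Only Body is reachable from Body; ignoring the rest: L(Body) is { openⁿ atom closeⁿ : n ≥ 0 }. The bracket depth fixes n, and the derivation is forced at every step.

Unambiguous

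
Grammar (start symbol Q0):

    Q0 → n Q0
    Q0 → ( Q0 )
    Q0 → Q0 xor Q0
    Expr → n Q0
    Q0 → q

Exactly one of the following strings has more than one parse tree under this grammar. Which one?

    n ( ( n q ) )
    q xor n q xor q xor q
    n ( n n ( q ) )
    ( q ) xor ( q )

q xor n q xor q xor q

n ( ( n q ) ): 1 tree
q xor n q xor q xor q: 9 trees
n ( n n ( q ) ): 1 tree
( q ) xor ( q ): 1 tree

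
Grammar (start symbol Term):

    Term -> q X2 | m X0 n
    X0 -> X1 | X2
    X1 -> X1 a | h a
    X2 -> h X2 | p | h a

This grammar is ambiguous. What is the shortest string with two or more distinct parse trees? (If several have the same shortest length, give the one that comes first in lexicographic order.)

m h a n

length 2: no string has ≥2 trees
length 3: no string has ≥2 trees
length 4: m h a n has 2 parse trees

Two derivations of m h a n:
  Term ⇒ m X0 n ⇒ m X1 n ⇒ m h a n
  Term ⇒ m X0 n ⇒ m X2 n ⇒ m h a n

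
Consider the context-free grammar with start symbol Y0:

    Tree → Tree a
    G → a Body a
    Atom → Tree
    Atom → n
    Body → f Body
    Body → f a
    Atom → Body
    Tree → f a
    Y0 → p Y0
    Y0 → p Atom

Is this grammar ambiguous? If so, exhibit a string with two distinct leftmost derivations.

Ambiguous

Witness: p f a

Derivation 1: Y0 ⇒ p Atom ⇒ p Tree ⇒ p f a
Derivation 2: Y0 ⇒ p Atom ⇒ p Body ⇒ p f a

Two distinct leftmost derivations for the same string.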